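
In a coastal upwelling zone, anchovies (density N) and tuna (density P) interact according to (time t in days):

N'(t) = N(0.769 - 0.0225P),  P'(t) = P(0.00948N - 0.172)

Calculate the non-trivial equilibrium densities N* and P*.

Set dP/dt = 0 with P > 0: 0.00948N - 0.172 = 0, so N* = 0.172/0.00948 = 18.1.
Set dN/dt = 0 with N > 0: 0.769 - 0.0225P = 0, so P* = 0.769/0.0225 = 34.2.

N* ≈ 18.1, P* ≈ 34.2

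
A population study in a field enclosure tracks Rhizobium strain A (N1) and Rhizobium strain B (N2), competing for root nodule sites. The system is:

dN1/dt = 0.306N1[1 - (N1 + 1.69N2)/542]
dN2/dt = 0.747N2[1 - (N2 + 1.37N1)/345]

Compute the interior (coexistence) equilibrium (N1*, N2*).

N1* ≈ 31.2, N2* ≈ 302

Setting both brackets to zero gives the nullclines N1 + 1.69N2 = 542 and 1.37N1 + N2 = 345.
Substituting N2 = 345 - 1.37N1 into the first: N1(1 - 1.69·1.37) = 542 - 1.69·345.
So N1* = -41/-1.32 = 31.2, and then N2* = 345 - 1.37·31.2 = 302.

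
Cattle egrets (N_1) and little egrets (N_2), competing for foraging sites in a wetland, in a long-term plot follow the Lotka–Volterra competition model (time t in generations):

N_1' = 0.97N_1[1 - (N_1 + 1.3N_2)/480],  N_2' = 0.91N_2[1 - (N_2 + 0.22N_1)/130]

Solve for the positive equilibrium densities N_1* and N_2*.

N_1* ≈ 436, N_2* ≈ 34.2

Setting both brackets to zero gives the nullclines N_1 + 1.3N_2 = 480 and 0.22N_1 + N_2 = 130.
Substituting N_2 = 130 - 0.22N_1 into the first: N_1(1 - 1.3·0.22) = 480 - 1.3·130.
So N_1* = 311/0.714 = 436, and then N_2* = 130 - 0.22·436 = 34.2.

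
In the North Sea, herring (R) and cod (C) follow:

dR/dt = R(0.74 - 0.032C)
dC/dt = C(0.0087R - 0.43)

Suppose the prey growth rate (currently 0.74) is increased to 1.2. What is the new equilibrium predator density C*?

At the interior fixed point, setting dR/dt = 0 with R > 0 fixes C* = (prey growth rate)/(RC coefficient) — independent of the other coefficients.
With the change, C* = 1.2/0.032 = 37.5; it rises from 23.1.

C* ≈ 37.5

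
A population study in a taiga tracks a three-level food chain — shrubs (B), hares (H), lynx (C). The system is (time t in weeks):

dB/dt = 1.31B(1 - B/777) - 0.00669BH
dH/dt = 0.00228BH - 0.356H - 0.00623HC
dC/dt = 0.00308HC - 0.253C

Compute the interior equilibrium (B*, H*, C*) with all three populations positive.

B* ≈ 451, H* ≈ 82.1, C* ≈ 108

From dC/dt = 0: 0.00308H* = 0.253, so H* = 82.1.
From dB/dt = 0: 1.31(1 - B*/777) = 0.00669·82.1, giving B* = 777·(1 - 0.419) = 451.
From dH/dt = 0: 0.00228·451 - 0.356 = 0.00623C*, so C* = 0.672/0.00623 = 108.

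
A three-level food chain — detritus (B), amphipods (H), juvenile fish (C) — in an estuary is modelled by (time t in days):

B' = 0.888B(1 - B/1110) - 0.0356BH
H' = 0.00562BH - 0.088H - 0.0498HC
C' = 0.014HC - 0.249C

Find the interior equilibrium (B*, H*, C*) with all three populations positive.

From dC/dt = 0: 0.014H* = 0.249, so H* = 17.8.
From dB/dt = 0: 0.888(1 - B*/1110) = 0.0356·17.8, giving B* = 1110·(1 - 0.713) = 319.
From dH/dt = 0: 0.00562·319 - 0.088 = 0.0498C*, so C* = 1.7/0.0498 = 34.2.

B* ≈ 319, H* ≈ 17.8, C* ≈ 34.2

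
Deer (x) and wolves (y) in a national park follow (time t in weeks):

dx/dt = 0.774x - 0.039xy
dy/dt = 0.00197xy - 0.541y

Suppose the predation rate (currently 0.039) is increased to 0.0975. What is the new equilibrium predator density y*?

At the interior fixed point, setting dx/dt = 0 with x > 0 fixes y* = (prey growth rate)/(xy coefficient) — independent of the other coefficients.
With the change, y* = 0.774/0.0975 = 7.94; it falls from 19.8.

y* ≈ 7.94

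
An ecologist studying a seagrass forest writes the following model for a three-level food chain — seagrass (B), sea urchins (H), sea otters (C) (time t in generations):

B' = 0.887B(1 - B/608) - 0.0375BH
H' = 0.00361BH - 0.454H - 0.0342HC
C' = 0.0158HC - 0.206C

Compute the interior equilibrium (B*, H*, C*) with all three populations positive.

B* ≈ 273, H* ≈ 13, C* ≈ 15.5

From dC/dt = 0: 0.0158H* = 0.206, so H* = 13.
From dB/dt = 0: 0.887(1 - B*/608) = 0.0375·13, giving B* = 608·(1 - 0.551) = 273.
From dH/dt = 0: 0.00361·273 - 0.454 = 0.0342C*, so C* = 0.531/0.0342 = 15.5.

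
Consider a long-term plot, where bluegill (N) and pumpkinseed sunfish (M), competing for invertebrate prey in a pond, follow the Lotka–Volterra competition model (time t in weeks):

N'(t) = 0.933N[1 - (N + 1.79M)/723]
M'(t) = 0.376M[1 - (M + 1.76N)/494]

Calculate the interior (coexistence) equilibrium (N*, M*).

N* ≈ 75, M* ≈ 362

Setting both brackets to zero gives the nullclines N + 1.79M = 723 and 1.76N + M = 494.
Substituting M = 494 - 1.76N into the first: N(1 - 1.79·1.76) = 723 - 1.79·494.
So N* = -161/-2.15 = 75, and then M* = 494 - 1.76·75 = 362.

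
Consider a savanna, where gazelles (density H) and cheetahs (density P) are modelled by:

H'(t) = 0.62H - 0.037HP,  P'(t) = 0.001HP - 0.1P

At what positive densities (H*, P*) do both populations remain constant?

Set dP/dt = 0 with P > 0: 0.001H - 0.1 = 0, so H* = 0.1/0.001 = 100.
Set dH/dt = 0 with H > 0: 0.62 - 0.037P = 0, so P* = 0.62/0.037 = 16.8.

H* ≈ 100, P* ≈ 16.8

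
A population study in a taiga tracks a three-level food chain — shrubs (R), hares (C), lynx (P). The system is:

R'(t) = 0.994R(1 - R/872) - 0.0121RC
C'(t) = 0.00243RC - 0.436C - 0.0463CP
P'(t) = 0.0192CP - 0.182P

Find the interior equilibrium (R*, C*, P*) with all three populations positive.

R* ≈ 771, C* ≈ 9.48, P* ≈ 31.1

From dP/dt = 0: 0.0192C* = 0.182, so C* = 9.48.
From dR/dt = 0: 0.994(1 - R*/872) = 0.0121·9.48, giving R* = 872·(1 - 0.115) = 771.
From dC/dt = 0: 0.00243·771 - 0.436 = 0.0463P*, so P* = 1.44/0.0463 = 31.1.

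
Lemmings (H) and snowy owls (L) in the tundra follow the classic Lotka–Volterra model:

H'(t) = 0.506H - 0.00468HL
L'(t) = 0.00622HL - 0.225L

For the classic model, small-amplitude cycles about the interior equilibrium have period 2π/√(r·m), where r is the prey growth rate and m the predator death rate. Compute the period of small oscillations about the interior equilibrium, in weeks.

T ≈ 18.6 weeks

Here r = 0.506 and m = 0.225, so r·m = 0.114.
ω = √0.114 = 0.337 per week, hence T = 2π/ω ≈ 18.6 weeks.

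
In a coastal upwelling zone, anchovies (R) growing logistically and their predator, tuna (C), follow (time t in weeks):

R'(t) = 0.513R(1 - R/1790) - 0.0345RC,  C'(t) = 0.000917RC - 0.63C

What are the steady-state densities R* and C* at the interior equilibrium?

R* ≈ 687, C* ≈ 9.16

From dC/dt = 0 with C > 0: 0.000917R* = 0.63, so R* = 687.
Substitute into dR/dt = 0: 0.513(1 - 687/1790) = 0.0345C*.
The bracket is 0.616, giving C* = 0.316/0.0345 = 9.16.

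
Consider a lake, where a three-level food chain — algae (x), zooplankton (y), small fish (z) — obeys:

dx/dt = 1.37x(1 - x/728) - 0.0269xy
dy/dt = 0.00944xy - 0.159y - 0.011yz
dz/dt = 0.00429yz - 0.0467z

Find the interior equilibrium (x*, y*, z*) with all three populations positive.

From dz/dt = 0: 0.00429y* = 0.0467, so y* = 10.9.
From dx/dt = 0: 1.37(1 - x*/728) = 0.0269·10.9, giving x* = 728·(1 - 0.214) = 572.
From dy/dt = 0: 0.00944·572 - 0.159 = 0.011z*, so z* = 5.24/0.011 = 477.

x* ≈ 572, y* ≈ 10.9, z* ≈ 477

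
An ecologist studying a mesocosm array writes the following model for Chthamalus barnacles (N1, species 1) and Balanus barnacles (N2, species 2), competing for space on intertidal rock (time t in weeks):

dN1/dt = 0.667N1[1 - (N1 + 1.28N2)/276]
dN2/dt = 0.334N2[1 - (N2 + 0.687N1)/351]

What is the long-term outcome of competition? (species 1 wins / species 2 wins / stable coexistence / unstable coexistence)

species 2 excludes species 1

Compare the nullcline intercepts: K1/α12 = 276/1.28 = 216 < K2 = 351; K2/α21 = 351/0.687 = 511 > K1 = 276.
Since the inequalities point opposite ways, species 2 can invade but species 1 cannot.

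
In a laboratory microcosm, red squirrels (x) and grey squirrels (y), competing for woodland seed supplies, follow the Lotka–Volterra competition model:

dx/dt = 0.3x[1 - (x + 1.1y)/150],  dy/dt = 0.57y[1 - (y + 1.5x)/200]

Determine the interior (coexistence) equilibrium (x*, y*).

Setting both brackets to zero gives the nullclines x + 1.1y = 150 and 1.5x + y = 200.
Substituting y = 200 - 1.5x into the first: x(1 - 1.1·1.5) = 150 - 1.1·200.
So x* = -70/-0.65 = 108, and then y* = 200 - 1.5·108 = 38.5.

x* ≈ 108, y* ≈ 38.5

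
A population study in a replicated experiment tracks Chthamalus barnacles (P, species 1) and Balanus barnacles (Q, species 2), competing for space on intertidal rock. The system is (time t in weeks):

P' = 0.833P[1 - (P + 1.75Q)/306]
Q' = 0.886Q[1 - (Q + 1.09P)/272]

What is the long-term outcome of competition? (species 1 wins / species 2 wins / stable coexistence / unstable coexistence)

unstable coexistence (outcome depends on initial conditions)

Compare the nullcline intercepts: K1/α12 = 306/1.75 = 175 < K2 = 272; K2/α21 = 272/1.09 = 250 < K1 = 306.
Since both are reversed, neither can invade when rare; the interior point is a saddle.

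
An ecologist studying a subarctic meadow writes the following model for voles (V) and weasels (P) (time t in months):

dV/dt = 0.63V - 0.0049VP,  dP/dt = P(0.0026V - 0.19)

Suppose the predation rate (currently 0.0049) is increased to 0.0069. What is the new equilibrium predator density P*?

At the interior fixed point, setting dV/dt = 0 with V > 0 fixes P* = (prey growth rate)/(VP coefficient) — independent of the other coefficients.
With the change, P* = 0.63/0.0069 = 91.3; it falls from 129.

P* ≈ 91.3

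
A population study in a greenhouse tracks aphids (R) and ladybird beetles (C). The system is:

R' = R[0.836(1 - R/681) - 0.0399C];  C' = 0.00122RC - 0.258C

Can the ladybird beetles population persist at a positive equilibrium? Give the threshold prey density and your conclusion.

Threshold R = 211; K > 211, so yes, the predator persists.

The predator equation gives dC/dt > 0 only when R > 0.258/0.00122 = 211.
Without the predator, R → K = 681. Since 681 > 211, the predator can invade and persist.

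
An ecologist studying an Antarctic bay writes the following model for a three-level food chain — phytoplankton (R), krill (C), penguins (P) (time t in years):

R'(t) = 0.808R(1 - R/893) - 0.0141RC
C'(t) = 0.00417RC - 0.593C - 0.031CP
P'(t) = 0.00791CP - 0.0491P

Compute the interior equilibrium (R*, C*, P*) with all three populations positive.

From dP/dt = 0: 0.00791C* = 0.0491, so C* = 6.21.
From dR/dt = 0: 0.808(1 - R*/893) = 0.0141·6.21, giving R* = 893·(1 - 0.108) = 796.
From dC/dt = 0: 0.00417·796 - 0.593 = 0.031P*, so P* = 2.73/0.031 = 88.

R* ≈ 796, C* ≈ 6.21, P* ≈ 88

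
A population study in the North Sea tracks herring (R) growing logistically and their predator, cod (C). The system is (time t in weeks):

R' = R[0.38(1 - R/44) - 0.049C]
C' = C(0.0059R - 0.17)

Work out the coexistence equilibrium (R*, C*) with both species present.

R* ≈ 28.8, C* ≈ 2.68

From dC/dt = 0 with C > 0: 0.0059R* = 0.17, so R* = 28.8.
Substitute into dR/dt = 0: 0.38(1 - 28.8/44) = 0.049C*.
The bracket is 0.345, giving C* = 0.131/0.049 = 2.68.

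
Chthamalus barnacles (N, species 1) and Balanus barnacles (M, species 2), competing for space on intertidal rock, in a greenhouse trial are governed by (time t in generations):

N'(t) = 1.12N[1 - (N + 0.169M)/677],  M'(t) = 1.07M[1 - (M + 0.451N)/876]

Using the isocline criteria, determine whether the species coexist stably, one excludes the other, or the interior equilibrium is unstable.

stable coexistence

Compare the nullcline intercepts: K1/α12 = 677/0.169 = 4010 > K2 = 876; K2/α21 = 876/0.451 = 1940 > K1 = 677.
Since both inequalities hold, each species can invade when rare, so the interior equilibrium is stable.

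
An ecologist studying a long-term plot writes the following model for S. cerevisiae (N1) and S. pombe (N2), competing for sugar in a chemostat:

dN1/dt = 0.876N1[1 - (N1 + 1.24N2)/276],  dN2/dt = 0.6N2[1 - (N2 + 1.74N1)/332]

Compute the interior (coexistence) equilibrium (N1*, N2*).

N1* ≈ 117, N2* ≈ 128

Setting both brackets to zero gives the nullclines N1 + 1.24N2 = 276 and 1.74N1 + N2 = 332.
Substituting N2 = 332 - 1.74N1 into the first: N1(1 - 1.24·1.74) = 276 - 1.24·332.
So N1* = -136/-1.16 = 117, and then N2* = 332 - 1.74·117 = 128.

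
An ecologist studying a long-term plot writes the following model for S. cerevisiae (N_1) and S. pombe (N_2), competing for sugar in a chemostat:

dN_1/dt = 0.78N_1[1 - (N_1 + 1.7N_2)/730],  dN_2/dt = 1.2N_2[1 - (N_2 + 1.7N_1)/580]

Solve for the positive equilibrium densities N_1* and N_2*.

N_1* ≈ 135, N_2* ≈ 350

Setting both brackets to zero gives the nullclines N_1 + 1.7N_2 = 730 and 1.7N_1 + N_2 = 580.
Substituting N_2 = 580 - 1.7N_1 into the first: N_1(1 - 1.7·1.7) = 730 - 1.7·580.
So N_1* = -256/-1.89 = 135, and then N_2* = 580 - 1.7·135 = 350.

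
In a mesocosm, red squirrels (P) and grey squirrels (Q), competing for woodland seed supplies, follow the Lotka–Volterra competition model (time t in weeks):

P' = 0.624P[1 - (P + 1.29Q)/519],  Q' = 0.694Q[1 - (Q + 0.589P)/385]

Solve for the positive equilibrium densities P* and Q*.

P* ≈ 93.1, Q* ≈ 330

Setting both brackets to zero gives the nullclines P + 1.29Q = 519 and 0.589P + Q = 385.
Substituting Q = 385 - 0.589P into the first: P(1 - 1.29·0.589) = 519 - 1.29·385.
So P* = 22.3/0.24 = 93.1, and then Q* = 385 - 0.589·93.1 = 330.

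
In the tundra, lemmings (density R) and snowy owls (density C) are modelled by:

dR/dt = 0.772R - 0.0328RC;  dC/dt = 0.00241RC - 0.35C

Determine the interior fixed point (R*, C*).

R* ≈ 145, C* ≈ 23.5

Set dC/dt = 0 with C > 0: 0.00241R - 0.35 = 0, so R* = 0.35/0.00241 = 145.
Set dR/dt = 0 with R > 0: 0.772 - 0.0328C = 0, so C* = 0.772/0.0328 = 23.5.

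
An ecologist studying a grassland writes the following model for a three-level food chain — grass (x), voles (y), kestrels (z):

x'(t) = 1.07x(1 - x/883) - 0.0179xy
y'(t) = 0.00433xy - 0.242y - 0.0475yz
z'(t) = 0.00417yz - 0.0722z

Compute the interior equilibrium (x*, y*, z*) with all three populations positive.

From dz/dt = 0: 0.00417y* = 0.0722, so y* = 17.3.
From dx/dt = 0: 1.07(1 - x*/883) = 0.0179·17.3, giving x* = 883·(1 - 0.29) = 627.
From dy/dt = 0: 0.00433·627 - 0.242 = 0.0475z*, so z* = 2.47/0.0475 = 52.1.

x* ≈ 627, y* ≈ 17.3, z* ≈ 52.1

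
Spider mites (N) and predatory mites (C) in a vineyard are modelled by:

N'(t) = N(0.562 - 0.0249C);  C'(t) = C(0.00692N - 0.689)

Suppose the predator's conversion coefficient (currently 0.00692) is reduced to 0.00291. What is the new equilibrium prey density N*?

At the interior fixed point, setting dC/dt = 0 with C > 0 fixes N* = (predator death rate)/(NC coefficient) — independent of the other coefficients.
With the change, N* = 0.689/0.00291 = 237; it rises from 99.6.

N* ≈ 237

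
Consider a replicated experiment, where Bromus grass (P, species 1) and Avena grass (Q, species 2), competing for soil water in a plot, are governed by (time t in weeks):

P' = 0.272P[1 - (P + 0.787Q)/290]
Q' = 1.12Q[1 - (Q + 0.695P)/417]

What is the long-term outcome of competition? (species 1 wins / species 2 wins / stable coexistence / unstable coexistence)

species 2 excludes species 1

Compare the nullcline intercepts: K1/α12 = 290/0.787 = 368 < K2 = 417; K2/α21 = 417/0.695 = 600 > K1 = 290.
Since the inequalities point opposite ways, species 2 can invade but species 1 cannot.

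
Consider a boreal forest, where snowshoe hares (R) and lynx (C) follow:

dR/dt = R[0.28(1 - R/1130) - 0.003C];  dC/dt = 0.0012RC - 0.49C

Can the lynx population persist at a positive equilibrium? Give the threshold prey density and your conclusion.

The predator equation gives dC/dt > 0 only when R > 0.49/0.0012 = 408.
Without the predator, R → K = 1130. Since 1130 > 408, the predator can invade and persist.

Threshold R = 408; K > 408, so yes, the predator persists.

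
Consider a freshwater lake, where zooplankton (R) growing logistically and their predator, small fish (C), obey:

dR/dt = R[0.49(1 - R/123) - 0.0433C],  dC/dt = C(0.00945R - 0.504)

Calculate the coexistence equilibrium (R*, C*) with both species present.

From dC/dt = 0 with C > 0: 0.00945R* = 0.504, so R* = 53.3.
Substitute into dR/dt = 0: 0.49(1 - 53.3/123) = 0.0433C*.
The bracket is 0.566, giving C* = 0.278/0.0433 = 6.41.

R* ≈ 53.3, C* ≈ 6.41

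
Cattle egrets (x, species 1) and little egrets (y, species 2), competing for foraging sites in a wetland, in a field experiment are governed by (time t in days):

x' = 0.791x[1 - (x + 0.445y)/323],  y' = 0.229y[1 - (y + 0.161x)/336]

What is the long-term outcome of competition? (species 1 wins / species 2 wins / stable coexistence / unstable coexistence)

Compare the nullcline intercepts: K1/α12 = 323/0.445 = 726 > K2 = 336; K2/α21 = 336/0.161 = 2090 > K1 = 323.
Since both inequalities hold, each species can invade when rare, so the interior equilibrium is stable.

stable coexistence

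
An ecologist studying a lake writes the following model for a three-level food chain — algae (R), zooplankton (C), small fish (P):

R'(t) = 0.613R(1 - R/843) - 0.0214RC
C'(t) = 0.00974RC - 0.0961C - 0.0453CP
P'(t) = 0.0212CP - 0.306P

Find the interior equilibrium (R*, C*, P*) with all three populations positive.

R* ≈ 418, C* ≈ 14.4, P* ≈ 87.8

From dP/dt = 0: 0.0212C* = 0.306, so C* = 14.4.
From dR/dt = 0: 0.613(1 - R*/843) = 0.0214·14.4, giving R* = 843·(1 - 0.504) = 418.
From dC/dt = 0: 0.00974·418 - 0.0961 = 0.0453P*, so P* = 3.98/0.0453 = 87.8.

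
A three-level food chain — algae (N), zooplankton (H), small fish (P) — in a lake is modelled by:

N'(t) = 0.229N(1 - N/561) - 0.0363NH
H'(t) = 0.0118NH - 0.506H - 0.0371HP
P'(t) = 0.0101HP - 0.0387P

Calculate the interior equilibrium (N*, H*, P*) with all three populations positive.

N* ≈ 220, H* ≈ 3.83, P* ≈ 56.4

From dP/dt = 0: 0.0101H* = 0.0387, so H* = 3.83.
From dN/dt = 0: 0.229(1 - N*/561) = 0.0363·3.83, giving N* = 561·(1 - 0.607) = 220.
From dH/dt = 0: 0.0118·220 - 0.506 = 0.0371P*, so P* = 2.09/0.0371 = 56.4.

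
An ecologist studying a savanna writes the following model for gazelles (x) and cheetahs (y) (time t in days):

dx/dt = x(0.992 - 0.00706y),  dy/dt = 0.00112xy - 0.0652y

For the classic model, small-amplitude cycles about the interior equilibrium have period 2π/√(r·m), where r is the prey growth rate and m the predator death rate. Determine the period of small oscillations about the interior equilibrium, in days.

T ≈ 24.7 days

Here r = 0.992 and m = 0.0652, so r·m = 0.0647.
ω = √0.0647 = 0.254 per day, hence T = 2π/ω ≈ 24.7 days.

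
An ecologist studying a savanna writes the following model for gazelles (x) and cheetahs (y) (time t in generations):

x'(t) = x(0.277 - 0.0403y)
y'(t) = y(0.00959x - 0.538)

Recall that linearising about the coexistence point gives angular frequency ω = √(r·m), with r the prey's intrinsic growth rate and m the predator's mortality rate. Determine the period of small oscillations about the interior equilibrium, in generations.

Here r = 0.277 and m = 0.538, so r·m = 0.149.
ω = √0.149 = 0.386 per generation, hence T = 2π/ω ≈ 16.3 generations.

T ≈ 16.3 generations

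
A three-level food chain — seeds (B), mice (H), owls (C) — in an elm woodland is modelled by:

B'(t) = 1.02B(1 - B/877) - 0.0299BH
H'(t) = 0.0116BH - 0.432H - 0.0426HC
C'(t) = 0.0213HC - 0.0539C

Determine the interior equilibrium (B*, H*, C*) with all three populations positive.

B* ≈ 812, H* ≈ 2.53, C* ≈ 211

From dC/dt = 0: 0.0213H* = 0.0539, so H* = 2.53.
From dB/dt = 0: 1.02(1 - B*/877) = 0.0299·2.53, giving B* = 877·(1 - 0.0742) = 812.
From dH/dt = 0: 0.0116·812 - 0.432 = 0.0426C*, so C* = 8.99/0.0426 = 211.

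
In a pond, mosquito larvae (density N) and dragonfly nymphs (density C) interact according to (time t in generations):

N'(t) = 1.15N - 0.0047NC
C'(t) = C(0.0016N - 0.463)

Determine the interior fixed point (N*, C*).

N* ≈ 289, C* ≈ 245

Set dC/dt = 0 with C > 0: 0.0016N - 0.463 = 0, so N* = 0.463/0.0016 = 289.
Set dN/dt = 0 with N > 0: 1.15 - 0.0047C = 0, so C* = 1.15/0.0047 = 245.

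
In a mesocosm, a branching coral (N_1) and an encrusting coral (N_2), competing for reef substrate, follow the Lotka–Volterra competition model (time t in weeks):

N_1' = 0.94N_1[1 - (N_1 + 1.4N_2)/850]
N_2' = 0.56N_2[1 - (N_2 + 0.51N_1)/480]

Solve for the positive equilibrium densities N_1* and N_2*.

Setting both brackets to zero gives the nullclines N_1 + 1.4N_2 = 850 and 0.51N_1 + N_2 = 480.
Substituting N_2 = 480 - 0.51N_1 into the first: N_1(1 - 1.4·0.51) = 850 - 1.4·480.
So N_1* = 178/0.286 = 622, and then N_2* = 480 - 0.51·622 = 163.

N_1* ≈ 622, N_2* ≈ 163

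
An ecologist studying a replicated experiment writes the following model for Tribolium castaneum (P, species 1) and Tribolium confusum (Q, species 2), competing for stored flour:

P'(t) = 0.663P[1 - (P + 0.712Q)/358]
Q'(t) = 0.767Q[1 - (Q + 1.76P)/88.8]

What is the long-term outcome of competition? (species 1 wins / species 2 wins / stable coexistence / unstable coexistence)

Compare the nullcline intercepts: K1/α12 = 358/0.712 = 503 > K2 = 88.8; K2/α21 = 88.8/1.76 = 50.5 < K1 = 358.
Since the inequalities point opposite ways, species 1 can invade but species 2 cannot.

species 1 excludes species 2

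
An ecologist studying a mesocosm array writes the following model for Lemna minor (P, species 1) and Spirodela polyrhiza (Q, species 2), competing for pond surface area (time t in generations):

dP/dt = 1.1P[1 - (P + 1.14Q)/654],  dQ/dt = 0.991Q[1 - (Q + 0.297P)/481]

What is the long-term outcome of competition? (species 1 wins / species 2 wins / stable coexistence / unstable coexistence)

Compare the nullcline intercepts: K1/α12 = 654/1.14 = 574 > K2 = 481; K2/α21 = 481/0.297 = 1620 > K1 = 654.
Since both inequalities hold, each species can invade when rare, so the interior equilibrium is stable.

stable coexistence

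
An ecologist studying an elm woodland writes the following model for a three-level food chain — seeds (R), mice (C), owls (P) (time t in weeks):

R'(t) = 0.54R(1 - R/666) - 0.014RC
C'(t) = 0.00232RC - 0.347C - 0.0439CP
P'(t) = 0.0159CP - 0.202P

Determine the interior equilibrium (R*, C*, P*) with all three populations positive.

From dP/dt = 0: 0.0159C* = 0.202, so C* = 12.7.
From dR/dt = 0: 0.54(1 - R*/666) = 0.014·12.7, giving R* = 666·(1 - 0.329) = 447.
From dC/dt = 0: 0.00232·447 - 0.347 = 0.0439P*, so P* = 0.689/0.0439 = 15.7.

R* ≈ 447, C* ≈ 12.7, P* ≈ 15.7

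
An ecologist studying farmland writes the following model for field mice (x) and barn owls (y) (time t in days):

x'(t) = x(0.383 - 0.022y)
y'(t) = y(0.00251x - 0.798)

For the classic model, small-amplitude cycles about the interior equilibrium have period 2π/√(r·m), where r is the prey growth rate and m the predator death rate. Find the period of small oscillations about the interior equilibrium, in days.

T ≈ 11.4 days

Here r = 0.383 and m = 0.798, so r·m = 0.306.
ω = √0.306 = 0.553 per day, hence T = 2π/ω ≈ 11.4 days.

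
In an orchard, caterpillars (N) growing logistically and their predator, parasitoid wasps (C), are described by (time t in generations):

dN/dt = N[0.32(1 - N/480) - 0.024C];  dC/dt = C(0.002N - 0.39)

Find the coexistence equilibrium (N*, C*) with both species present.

N* ≈ 195, C* ≈ 7.92

From dC/dt = 0 with C > 0: 0.002N* = 0.39, so N* = 195.
Substitute into dN/dt = 0: 0.32(1 - 195/480) = 0.024C*.
The bracket is 0.594, giving C* = 0.19/0.024 = 7.92.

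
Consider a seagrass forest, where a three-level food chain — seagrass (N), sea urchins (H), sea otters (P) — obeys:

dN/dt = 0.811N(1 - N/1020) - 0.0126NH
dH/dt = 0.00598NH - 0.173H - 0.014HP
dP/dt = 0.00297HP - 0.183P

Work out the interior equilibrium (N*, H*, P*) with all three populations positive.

From dP/dt = 0: 0.00297H* = 0.183, so H* = 61.6.
From dN/dt = 0: 0.811(1 - N*/1020) = 0.0126·61.6, giving N* = 1020·(1 - 0.957) = 43.6.
From dH/dt = 0: 0.00598·43.6 - 0.173 = 0.014P*, so P* = 0.0875/0.014 = 6.25.

N* ≈ 43.6, H* ≈ 61.6, P* ≈ 6.25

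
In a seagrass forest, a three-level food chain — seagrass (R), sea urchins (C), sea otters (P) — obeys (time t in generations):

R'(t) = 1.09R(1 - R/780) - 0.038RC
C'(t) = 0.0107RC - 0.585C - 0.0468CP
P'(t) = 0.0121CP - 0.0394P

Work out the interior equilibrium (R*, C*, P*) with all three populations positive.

R* ≈ 691, C* ≈ 3.26, P* ≈ 146

From dP/dt = 0: 0.0121C* = 0.0394, so C* = 3.26.
From dR/dt = 0: 1.09(1 - R*/780) = 0.038·3.26, giving R* = 780·(1 - 0.114) = 691.
From dC/dt = 0: 0.0107·691 - 0.585 = 0.0468P*, so P* = 6.81/0.0468 = 146.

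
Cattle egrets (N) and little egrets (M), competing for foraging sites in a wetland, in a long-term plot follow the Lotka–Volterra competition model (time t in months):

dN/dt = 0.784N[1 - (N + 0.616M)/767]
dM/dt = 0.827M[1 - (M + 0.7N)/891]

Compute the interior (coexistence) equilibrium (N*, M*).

N* ≈ 384, M* ≈ 623

Setting both brackets to zero gives the nullclines N + 0.616M = 767 and 0.7N + M = 891.
Substituting M = 891 - 0.7N into the first: N(1 - 0.616·0.7) = 767 - 0.616·891.
So N* = 218/0.569 = 384, and then M* = 891 - 0.7·384 = 623.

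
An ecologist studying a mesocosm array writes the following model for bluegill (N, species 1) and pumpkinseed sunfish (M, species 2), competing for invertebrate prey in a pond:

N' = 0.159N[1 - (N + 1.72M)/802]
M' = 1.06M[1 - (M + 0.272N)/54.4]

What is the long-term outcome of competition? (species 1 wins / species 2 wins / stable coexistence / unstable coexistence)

species 1 excludes species 2

Compare the nullcline intercepts: K1/α12 = 802/1.72 = 466 > K2 = 54.4; K2/α21 = 54.4/0.272 = 200 < K1 = 802.
Since the inequalities point opposite ways, species 1 can invade but species 2 cannot.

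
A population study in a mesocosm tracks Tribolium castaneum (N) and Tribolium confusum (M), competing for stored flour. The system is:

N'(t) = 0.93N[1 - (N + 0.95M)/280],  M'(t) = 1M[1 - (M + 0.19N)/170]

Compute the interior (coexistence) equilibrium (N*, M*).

N* ≈ 145, M* ≈ 143

Setting both brackets to zero gives the nullclines N + 0.95M = 280 and 0.19N + M = 170.
Substituting M = 170 - 0.19N into the first: N(1 - 0.95·0.19) = 280 - 0.95·170.
So N* = 118/0.82 = 145, and then M* = 170 - 0.19·145 = 143.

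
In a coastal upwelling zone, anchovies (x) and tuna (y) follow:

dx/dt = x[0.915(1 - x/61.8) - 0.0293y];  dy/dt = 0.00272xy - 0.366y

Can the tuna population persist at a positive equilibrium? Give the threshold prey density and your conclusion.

The predator equation gives dy/dt > 0 only when x > 0.366/0.00272 = 135.
Without the predator, x → K = 61.8. Since 61.8 < 135, the predator cannot invade.

Threshold x = 135; K < 135, so no, the predator goes extinct.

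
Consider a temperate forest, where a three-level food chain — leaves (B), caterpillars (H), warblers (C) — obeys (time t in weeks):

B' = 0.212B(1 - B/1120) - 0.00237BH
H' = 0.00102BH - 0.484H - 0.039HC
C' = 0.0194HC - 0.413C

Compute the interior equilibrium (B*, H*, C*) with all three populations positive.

From dC/dt = 0: 0.0194H* = 0.413, so H* = 21.3.
From dB/dt = 0: 0.212(1 - B*/1120) = 0.00237·21.3, giving B* = 1120·(1 - 0.238) = 853.
From dH/dt = 0: 0.00102·853 - 0.484 = 0.039C*, so C* = 0.387/0.039 = 9.91.

B* ≈ 853, H* ≈ 21.3, C* ≈ 9.91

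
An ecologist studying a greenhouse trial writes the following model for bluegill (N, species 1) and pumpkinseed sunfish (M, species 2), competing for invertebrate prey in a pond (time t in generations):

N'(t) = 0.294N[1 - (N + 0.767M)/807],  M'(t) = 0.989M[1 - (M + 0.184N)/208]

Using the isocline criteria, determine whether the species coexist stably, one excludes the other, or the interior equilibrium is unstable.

Compare the nullcline intercepts: K1/α12 = 807/0.767 = 1050 > K2 = 208; K2/α21 = 208/0.184 = 1130 > K1 = 807.
Since both inequalities hold, each species can invade when rare, so the interior equilibrium is stable.

stable coexistence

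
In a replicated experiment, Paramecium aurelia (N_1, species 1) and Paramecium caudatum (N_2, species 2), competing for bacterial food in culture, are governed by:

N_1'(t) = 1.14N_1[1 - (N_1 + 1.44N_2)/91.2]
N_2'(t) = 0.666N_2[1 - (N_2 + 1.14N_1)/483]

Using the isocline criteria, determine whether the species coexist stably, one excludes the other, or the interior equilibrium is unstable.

Compare the nullcline intercepts: K1/α12 = 91.2/1.44 = 63.3 < K2 = 483; K2/α21 = 483/1.14 = 424 > K1 = 91.2.
Since the inequalities point opposite ways, species 2 can invade but species 1 cannot.

species 2 excludes species 1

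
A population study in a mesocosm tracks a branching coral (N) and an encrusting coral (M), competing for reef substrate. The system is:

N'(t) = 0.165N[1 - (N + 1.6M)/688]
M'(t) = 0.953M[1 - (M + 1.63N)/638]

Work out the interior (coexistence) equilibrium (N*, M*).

N* ≈ 207, M* ≈ 301

Setting both brackets to zero gives the nullclines N + 1.6M = 688 and 1.63N + M = 638.
Substituting M = 638 - 1.63N into the first: N(1 - 1.6·1.63) = 688 - 1.6·638.
So N* = -333/-1.61 = 207, and then M* = 638 - 1.63·207 = 301.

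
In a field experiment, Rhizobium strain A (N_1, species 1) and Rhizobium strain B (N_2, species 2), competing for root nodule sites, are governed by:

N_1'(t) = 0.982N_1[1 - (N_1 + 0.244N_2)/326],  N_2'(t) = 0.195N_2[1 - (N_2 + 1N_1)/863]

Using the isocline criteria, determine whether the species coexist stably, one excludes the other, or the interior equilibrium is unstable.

Compare the nullcline intercepts: K1/α12 = 326/0.244 = 1340 > K2 = 863; K2/α21 = 863/1 = 863 > K1 = 326.
Since both inequalities hold, each species can invade when rare, so the interior equilibrium is stable.

stable coexistence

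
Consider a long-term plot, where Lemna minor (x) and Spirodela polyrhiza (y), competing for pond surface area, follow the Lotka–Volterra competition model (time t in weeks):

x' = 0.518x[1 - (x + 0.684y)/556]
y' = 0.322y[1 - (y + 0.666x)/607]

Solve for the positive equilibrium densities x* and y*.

x* ≈ 259, y* ≈ 435

Setting both brackets to zero gives the nullclines x + 0.684y = 556 and 0.666x + y = 607.
Substituting y = 607 - 0.666x into the first: x(1 - 0.684·0.666) = 556 - 0.684·607.
So x* = 141/0.544 = 259, and then y* = 607 - 0.666·259 = 435.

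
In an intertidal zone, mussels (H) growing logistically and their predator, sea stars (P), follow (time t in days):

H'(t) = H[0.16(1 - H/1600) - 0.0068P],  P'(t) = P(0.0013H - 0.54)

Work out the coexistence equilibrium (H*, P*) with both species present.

H* ≈ 415, P* ≈ 17.4

From dP/dt = 0 with P > 0: 0.0013H* = 0.54, so H* = 415.
Substitute into dH/dt = 0: 0.16(1 - 415/1600) = 0.0068P*.
The bracket is 0.74, giving P* = 0.118/0.0068 = 17.4.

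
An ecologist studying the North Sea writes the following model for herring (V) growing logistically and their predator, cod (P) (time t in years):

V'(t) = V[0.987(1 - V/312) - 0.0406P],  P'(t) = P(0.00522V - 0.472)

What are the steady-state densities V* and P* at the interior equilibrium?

V* ≈ 90.4, P* ≈ 17.3

From dP/dt = 0 with P > 0: 0.00522V* = 0.472, so V* = 90.4.
Substitute into dV/dt = 0: 0.987(1 - 90.4/312) = 0.0406P*.
The bracket is 0.71, giving P* = 0.701/0.0406 = 17.3.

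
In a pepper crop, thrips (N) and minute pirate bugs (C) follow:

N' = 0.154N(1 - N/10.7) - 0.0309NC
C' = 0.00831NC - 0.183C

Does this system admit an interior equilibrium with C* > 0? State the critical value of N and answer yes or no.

Threshold N = 22; K < 22, so no, the predator goes extinct.

The predator equation gives dC/dt > 0 only when N > 0.183/0.00831 = 22.
Without the predator, N → K = 10.7. Since 10.7 < 22, the predator cannot invade.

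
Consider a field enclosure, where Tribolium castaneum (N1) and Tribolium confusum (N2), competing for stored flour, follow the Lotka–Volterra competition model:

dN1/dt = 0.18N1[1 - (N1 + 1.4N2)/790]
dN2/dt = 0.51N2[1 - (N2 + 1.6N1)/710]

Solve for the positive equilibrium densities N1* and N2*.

N1* ≈ 165, N2* ≈ 447

Setting both brackets to zero gives the nullclines N1 + 1.4N2 = 790 and 1.6N1 + N2 = 710.
Substituting N2 = 710 - 1.6N1 into the first: N1(1 - 1.4·1.6) = 790 - 1.4·710.
So N1* = -204/-1.24 = 165, and then N2* = 710 - 1.6·165 = 447.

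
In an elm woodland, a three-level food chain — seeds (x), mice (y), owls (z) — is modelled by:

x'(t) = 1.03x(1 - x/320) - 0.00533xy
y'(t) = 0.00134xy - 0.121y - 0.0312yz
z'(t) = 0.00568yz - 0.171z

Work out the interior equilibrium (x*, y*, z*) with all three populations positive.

From dz/dt = 0: 0.00568y* = 0.171, so y* = 30.1.
From dx/dt = 0: 1.03(1 - x*/320) = 0.00533·30.1, giving x* = 320·(1 - 0.156) = 270.
From dy/dt = 0: 0.00134·270 - 0.121 = 0.0312z*, so z* = 0.241/0.0312 = 7.72.

x* ≈ 270, y* ≈ 30.1, z* ≈ 7.72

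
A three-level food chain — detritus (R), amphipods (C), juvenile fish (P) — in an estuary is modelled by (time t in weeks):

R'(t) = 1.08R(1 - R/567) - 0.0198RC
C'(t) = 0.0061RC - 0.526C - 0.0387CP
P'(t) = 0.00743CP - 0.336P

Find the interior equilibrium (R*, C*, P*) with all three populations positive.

R* ≈ 96.9, C* ≈ 45.2, P* ≈ 1.68

From dP/dt = 0: 0.00743C* = 0.336, so C* = 45.2.
From dR/dt = 0: 1.08(1 - R*/567) = 0.0198·45.2, giving R* = 567·(1 - 0.829) = 96.9.
From dC/dt = 0: 0.0061·96.9 - 0.526 = 0.0387P*, so P* = 0.0652/0.0387 = 1.68.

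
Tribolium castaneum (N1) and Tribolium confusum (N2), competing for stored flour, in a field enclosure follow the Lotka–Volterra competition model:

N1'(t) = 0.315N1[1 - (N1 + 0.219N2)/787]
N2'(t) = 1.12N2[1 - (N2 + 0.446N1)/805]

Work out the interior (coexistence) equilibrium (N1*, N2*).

N1* ≈ 677, N2* ≈ 503

Setting both brackets to zero gives the nullclines N1 + 0.219N2 = 787 and 0.446N1 + N2 = 805.
Substituting N2 = 805 - 0.446N1 into the first: N1(1 - 0.219·0.446) = 787 - 0.219·805.
So N1* = 611/0.902 = 677, and then N2* = 805 - 0.446·677 = 503.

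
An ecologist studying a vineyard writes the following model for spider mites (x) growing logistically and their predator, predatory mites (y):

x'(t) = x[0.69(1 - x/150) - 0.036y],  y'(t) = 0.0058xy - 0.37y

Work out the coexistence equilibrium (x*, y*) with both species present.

x* ≈ 63.8, y* ≈ 11

From dy/dt = 0 with y > 0: 0.0058x* = 0.37, so x* = 63.8.
Substitute into dx/dt = 0: 0.69(1 - 63.8/150) = 0.036y*.
The bracket is 0.575, giving y* = 0.397/0.036 = 11.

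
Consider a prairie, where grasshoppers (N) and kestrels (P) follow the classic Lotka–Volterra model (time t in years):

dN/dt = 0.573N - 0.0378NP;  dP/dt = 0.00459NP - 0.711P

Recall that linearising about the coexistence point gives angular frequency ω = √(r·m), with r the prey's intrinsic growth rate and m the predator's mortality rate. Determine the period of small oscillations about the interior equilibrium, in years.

T ≈ 9.84 years

Here r = 0.573 and m = 0.711, so r·m = 0.407.
ω = √0.407 = 0.638 per year, hence T = 2π/ω ≈ 9.84 years.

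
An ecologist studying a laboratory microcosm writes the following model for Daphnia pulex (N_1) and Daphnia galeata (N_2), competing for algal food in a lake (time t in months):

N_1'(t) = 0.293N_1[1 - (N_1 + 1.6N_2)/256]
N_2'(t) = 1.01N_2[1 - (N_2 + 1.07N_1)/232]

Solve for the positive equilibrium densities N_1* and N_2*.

Setting both brackets to zero gives the nullclines N_1 + 1.6N_2 = 256 and 1.07N_1 + N_2 = 232.
Substituting N_2 = 232 - 1.07N_1 into the first: N_1(1 - 1.6·1.07) = 256 - 1.6·232.
So N_1* = -115/-0.712 = 162, and then N_2* = 232 - 1.07·162 = 58.9.

N_1* ≈ 162, N_2* ≈ 58.9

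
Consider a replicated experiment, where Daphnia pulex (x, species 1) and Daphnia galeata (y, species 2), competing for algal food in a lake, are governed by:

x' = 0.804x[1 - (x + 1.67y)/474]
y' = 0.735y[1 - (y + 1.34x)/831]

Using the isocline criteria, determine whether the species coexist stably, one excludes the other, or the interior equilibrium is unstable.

species 2 excludes species 1

Compare the nullcline intercepts: K1/α12 = 474/1.67 = 284 < K2 = 831; K2/α21 = 831/1.34 = 620 > K1 = 474.
Since the inequalities point opposite ways, species 2 can invade but species 1 cannot.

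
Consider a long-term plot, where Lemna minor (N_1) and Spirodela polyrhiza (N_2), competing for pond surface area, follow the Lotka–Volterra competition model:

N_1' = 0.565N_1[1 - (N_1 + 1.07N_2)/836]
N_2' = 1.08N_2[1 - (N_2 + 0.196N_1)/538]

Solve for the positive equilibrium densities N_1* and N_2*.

N_1* ≈ 329, N_2* ≈ 473

Setting both brackets to zero gives the nullclines N_1 + 1.07N_2 = 836 and 0.196N_1 + N_2 = 538.
Substituting N_2 = 538 - 0.196N_1 into the first: N_1(1 - 1.07·0.196) = 836 - 1.07·538.
So N_1* = 260/0.79 = 329, and then N_2* = 538 - 0.196·329 = 473.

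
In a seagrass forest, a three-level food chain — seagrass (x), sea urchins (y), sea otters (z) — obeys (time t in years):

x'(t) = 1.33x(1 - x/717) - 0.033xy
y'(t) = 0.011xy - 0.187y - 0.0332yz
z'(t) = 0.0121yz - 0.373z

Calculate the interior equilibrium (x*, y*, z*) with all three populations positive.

x* ≈ 169, y* ≈ 30.8, z* ≈ 50.2

From dz/dt = 0: 0.0121y* = 0.373, so y* = 30.8.
From dx/dt = 0: 1.33(1 - x*/717) = 0.033·30.8, giving x* = 717·(1 - 0.765) = 169.
From dy/dt = 0: 0.011·169 - 0.187 = 0.0332z*, so z* = 1.67/0.0332 = 50.2.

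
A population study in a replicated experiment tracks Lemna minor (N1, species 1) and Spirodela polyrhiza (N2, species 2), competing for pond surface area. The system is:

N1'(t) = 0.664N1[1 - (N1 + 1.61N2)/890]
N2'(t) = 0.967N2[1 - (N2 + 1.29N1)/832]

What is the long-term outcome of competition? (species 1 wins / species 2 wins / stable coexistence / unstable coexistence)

Compare the nullcline intercepts: K1/α12 = 890/1.61 = 553 < K2 = 832; K2/α21 = 832/1.29 = 645 < K1 = 890.
Since both are reversed, neither can invade when rare; the interior point is a saddle.

unstable coexistence (outcome depends on initial conditions)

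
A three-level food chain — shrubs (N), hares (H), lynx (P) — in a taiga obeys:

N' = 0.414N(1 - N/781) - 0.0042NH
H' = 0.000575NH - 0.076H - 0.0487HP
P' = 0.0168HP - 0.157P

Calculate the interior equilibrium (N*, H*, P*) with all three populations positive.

N* ≈ 707, H* ≈ 9.35, P* ≈ 6.79

From dP/dt = 0: 0.0168H* = 0.157, so H* = 9.35.
From dN/dt = 0: 0.414(1 - N*/781) = 0.0042·9.35, giving N* = 781·(1 - 0.0948) = 707.
From dH/dt = 0: 0.000575·707 - 0.076 = 0.0487P*, so P* = 0.33/0.0487 = 6.79.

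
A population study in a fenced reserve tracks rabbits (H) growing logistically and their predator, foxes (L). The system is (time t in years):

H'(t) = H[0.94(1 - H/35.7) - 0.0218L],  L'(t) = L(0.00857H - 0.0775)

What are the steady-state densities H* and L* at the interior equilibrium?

H* ≈ 9.04, L* ≈ 32.2

From dL/dt = 0 with L > 0: 0.00857H* = 0.0775, so H* = 9.04.
Substitute into dH/dt = 0: 0.94(1 - 9.04/35.7) = 0.0218L*.
The bracket is 0.747, giving L* = 0.702/0.0218 = 32.2.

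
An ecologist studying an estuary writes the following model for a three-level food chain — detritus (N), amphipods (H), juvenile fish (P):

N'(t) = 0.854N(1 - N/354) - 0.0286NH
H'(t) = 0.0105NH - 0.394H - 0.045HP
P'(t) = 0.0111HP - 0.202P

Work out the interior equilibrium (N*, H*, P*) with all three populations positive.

From dP/dt = 0: 0.0111H* = 0.202, so H* = 18.2.
From dN/dt = 0: 0.854(1 - N*/354) = 0.0286·18.2, giving N* = 354·(1 - 0.609) = 138.
From dH/dt = 0: 0.0105·138 - 0.394 = 0.045P*, so P* = 1.06/0.045 = 23.5.

N* ≈ 138, H* ≈ 18.2, P* ≈ 23.5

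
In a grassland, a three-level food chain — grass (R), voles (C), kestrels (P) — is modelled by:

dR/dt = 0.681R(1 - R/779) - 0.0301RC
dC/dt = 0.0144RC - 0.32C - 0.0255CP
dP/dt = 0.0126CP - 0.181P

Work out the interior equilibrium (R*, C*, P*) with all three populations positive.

R* ≈ 284, C* ≈ 14.4, P* ≈ 148

From dP/dt = 0: 0.0126C* = 0.181, so C* = 14.4.
From dR/dt = 0: 0.681(1 - R*/779) = 0.0301·14.4, giving R* = 779·(1 - 0.635) = 284.
From dC/dt = 0: 0.0144·284 - 0.32 = 0.0255P*, so P* = 3.78/0.0255 = 148.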